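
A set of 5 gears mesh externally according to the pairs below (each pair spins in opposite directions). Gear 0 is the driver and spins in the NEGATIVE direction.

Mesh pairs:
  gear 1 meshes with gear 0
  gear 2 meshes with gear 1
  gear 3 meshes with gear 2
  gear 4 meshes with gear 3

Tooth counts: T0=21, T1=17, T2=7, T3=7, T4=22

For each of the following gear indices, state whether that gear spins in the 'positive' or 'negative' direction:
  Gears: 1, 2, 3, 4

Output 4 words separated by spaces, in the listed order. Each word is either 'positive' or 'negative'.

Gear 0 (driver): negative (depth 0)
  gear 1: meshes with gear 0 -> depth 1 -> positive (opposite of gear 0)
  gear 2: meshes with gear 1 -> depth 2 -> negative (opposite of gear 1)
  gear 3: meshes with gear 2 -> depth 3 -> positive (opposite of gear 2)
  gear 4: meshes with gear 3 -> depth 4 -> negative (opposite of gear 3)
Queried indices 1, 2, 3, 4 -> positive, negative, positive, negative

Answer: positive negative positive negative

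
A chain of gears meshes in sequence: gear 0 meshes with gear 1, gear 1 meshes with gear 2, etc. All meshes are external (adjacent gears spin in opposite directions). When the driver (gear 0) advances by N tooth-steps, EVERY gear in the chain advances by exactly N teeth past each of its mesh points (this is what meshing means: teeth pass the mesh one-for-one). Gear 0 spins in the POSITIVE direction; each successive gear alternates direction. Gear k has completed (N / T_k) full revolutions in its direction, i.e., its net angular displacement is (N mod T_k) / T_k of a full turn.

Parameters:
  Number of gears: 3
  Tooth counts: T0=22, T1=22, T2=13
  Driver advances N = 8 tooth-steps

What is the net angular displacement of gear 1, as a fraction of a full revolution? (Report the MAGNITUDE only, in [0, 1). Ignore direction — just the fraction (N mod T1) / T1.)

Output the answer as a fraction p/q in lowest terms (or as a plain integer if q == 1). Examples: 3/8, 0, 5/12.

Chain of 3 gears, tooth counts: [22, 22, 13]
  gear 0: T0=22, direction=positive, advance = 8 mod 22 = 8 teeth = 8/22 turn
  gear 1: T1=22, direction=negative, advance = 8 mod 22 = 8 teeth = 8/22 turn
  gear 2: T2=13, direction=positive, advance = 8 mod 13 = 8 teeth = 8/13 turn
Gear 1: 8 mod 22 = 8
Fraction = 8 / 22 = 4/11 (gcd(8,22)=2) = 4/11

Answer: 4/11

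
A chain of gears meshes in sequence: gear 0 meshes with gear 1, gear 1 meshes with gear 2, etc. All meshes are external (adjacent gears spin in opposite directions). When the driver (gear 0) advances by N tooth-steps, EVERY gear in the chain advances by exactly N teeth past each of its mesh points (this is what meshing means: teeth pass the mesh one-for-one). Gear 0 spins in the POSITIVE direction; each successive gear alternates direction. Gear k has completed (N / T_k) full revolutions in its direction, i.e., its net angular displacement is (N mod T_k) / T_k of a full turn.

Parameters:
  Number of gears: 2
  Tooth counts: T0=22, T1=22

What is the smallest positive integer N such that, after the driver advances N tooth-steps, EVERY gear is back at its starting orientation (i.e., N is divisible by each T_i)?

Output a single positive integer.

Answer: 22

Derivation:
Gear k returns to start when N is a multiple of T_k.
All gears at start simultaneously when N is a common multiple of [22, 22]; the smallest such N is lcm(22, 22).
Start: lcm = T0 = 22
Fold in T1=22: gcd(22, 22) = 22; lcm(22, 22) = 22 * 22 / 22 = 484 / 22 = 22
Full cycle length = 22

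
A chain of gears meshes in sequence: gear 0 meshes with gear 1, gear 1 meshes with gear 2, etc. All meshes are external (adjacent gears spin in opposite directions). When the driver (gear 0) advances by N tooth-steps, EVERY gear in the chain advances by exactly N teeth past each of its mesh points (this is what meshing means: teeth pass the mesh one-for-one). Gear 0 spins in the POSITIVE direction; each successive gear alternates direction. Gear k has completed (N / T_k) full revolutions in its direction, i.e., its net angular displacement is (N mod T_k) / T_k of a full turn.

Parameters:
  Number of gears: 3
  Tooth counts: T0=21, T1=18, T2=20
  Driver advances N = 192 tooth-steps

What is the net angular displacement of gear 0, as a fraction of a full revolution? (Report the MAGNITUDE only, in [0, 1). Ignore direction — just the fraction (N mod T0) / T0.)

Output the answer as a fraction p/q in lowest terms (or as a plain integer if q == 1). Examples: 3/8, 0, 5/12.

Chain of 3 gears, tooth counts: [21, 18, 20]
  gear 0: T0=21, direction=positive, advance = 192 mod 21 = 3 teeth = 3/21 turn
  gear 1: T1=18, direction=negative, advance = 192 mod 18 = 12 teeth = 12/18 turn
  gear 2: T2=20, direction=positive, advance = 192 mod 20 = 12 teeth = 12/20 turn
Gear 0: 192 mod 21 = 3
Fraction = 3 / 21 = 1/7 (gcd(3,21)=3) = 1/7

Answer: 1/7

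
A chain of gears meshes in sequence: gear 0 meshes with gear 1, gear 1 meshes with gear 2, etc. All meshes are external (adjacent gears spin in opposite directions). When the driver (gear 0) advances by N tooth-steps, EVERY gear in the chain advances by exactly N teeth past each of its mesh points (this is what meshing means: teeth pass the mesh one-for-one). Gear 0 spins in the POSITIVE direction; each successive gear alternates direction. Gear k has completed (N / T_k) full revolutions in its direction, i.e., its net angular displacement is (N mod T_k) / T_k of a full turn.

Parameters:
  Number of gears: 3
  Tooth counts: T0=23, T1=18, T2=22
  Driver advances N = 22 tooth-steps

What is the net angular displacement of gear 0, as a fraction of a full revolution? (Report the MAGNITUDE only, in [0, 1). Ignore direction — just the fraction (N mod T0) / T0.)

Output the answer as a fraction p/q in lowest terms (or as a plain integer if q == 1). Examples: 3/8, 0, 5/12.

Chain of 3 gears, tooth counts: [23, 18, 22]
  gear 0: T0=23, direction=positive, advance = 22 mod 23 = 22 teeth = 22/23 turn
  gear 1: T1=18, direction=negative, advance = 22 mod 18 = 4 teeth = 4/18 turn
  gear 2: T2=22, direction=positive, advance = 22 mod 22 = 0 teeth = 0/22 turn
Gear 0: 22 mod 23 = 22
Fraction = 22 / 23 = 22/23 (gcd(22,23)=1) = 22/23

Answer: 22/23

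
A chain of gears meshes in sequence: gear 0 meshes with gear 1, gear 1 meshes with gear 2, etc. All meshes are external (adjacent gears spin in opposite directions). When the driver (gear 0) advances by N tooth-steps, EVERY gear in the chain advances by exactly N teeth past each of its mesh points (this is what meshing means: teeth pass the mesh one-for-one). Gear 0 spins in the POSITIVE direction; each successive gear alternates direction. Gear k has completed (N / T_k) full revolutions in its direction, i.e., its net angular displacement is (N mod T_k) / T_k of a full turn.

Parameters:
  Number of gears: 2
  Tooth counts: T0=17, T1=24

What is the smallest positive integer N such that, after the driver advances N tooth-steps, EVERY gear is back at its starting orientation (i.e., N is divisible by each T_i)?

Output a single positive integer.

Answer: 408

Derivation:
Gear k returns to start when N is a multiple of T_k.
All gears at start simultaneously when N is a common multiple of [17, 24]; the smallest such N is lcm(17, 24).
Start: lcm = T0 = 17
Fold in T1=24: gcd(17, 24) = 1; lcm(17, 24) = 17 * 24 / 1 = 408 / 1 = 408
Full cycle length = 408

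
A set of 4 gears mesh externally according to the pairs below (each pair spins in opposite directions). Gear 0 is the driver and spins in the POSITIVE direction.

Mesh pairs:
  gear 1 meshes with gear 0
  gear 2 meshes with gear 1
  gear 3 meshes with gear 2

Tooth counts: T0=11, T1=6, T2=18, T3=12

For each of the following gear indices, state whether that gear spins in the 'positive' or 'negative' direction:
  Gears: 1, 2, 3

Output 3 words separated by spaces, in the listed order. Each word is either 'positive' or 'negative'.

Gear 0 (driver): positive (depth 0)
  gear 1: meshes with gear 0 -> depth 1 -> negative (opposite of gear 0)
  gear 2: meshes with gear 1 -> depth 2 -> positive (opposite of gear 1)
  gear 3: meshes with gear 2 -> depth 3 -> negative (opposite of gear 2)
Queried indices 1, 2, 3 -> negative, positive, negative

Answer: negative positive negative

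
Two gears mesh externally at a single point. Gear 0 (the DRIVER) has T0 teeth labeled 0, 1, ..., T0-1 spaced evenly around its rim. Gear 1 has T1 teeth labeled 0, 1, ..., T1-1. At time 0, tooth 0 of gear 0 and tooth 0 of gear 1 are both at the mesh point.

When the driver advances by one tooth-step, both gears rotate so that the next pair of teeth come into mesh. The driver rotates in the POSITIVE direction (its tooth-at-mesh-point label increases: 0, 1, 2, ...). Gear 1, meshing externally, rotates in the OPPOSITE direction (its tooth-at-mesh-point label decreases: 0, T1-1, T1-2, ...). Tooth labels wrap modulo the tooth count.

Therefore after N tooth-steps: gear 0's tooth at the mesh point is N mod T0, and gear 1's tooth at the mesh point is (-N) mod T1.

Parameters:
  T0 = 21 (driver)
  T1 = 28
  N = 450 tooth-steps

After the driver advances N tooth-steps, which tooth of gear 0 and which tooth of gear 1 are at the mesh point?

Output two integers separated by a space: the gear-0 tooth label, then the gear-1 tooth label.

Answer: 9 26

Derivation:
Gear 0 (driver, T0=21): tooth at mesh = N mod T0
  450 = 21 * 21 + 9, so 450 mod 21 = 9
  gear 0 tooth = 9
Gear 1 (driven, T1=28): tooth at mesh = (-N) mod T1
  450 = 16 * 28 + 2, so 450 mod 28 = 2
  (-450) mod 28 = (-2) mod 28 = 28 - 2 = 26
Mesh after 450 steps: gear-0 tooth 9 meets gear-1 tooth 26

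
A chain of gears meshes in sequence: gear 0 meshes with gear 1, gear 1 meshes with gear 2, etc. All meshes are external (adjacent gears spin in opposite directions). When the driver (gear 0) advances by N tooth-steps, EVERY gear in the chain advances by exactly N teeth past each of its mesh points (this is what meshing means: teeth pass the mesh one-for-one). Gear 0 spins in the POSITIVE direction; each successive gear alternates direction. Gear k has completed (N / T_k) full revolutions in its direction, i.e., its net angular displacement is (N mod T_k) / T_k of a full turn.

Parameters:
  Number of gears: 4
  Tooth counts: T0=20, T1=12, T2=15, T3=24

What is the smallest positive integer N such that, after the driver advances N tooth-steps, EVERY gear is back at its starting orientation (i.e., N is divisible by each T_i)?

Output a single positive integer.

Gear k returns to start when N is a multiple of T_k.
All gears at start simultaneously when N is a common multiple of [20, 12, 15, 24]; the smallest such N is lcm(20, 12, 15, 24).
Start: lcm = T0 = 20
Fold in T1=12: gcd(20, 12) = 4; lcm(20, 12) = 20 * 12 / 4 = 240 / 4 = 60
Fold in T2=15: gcd(60, 15) = 15; lcm(60, 15) = 60 * 15 / 15 = 900 / 15 = 60
Fold in T3=24: gcd(60, 24) = 12; lcm(60, 24) = 60 * 24 / 12 = 1440 / 12 = 120
Full cycle length = 120

Answer: 120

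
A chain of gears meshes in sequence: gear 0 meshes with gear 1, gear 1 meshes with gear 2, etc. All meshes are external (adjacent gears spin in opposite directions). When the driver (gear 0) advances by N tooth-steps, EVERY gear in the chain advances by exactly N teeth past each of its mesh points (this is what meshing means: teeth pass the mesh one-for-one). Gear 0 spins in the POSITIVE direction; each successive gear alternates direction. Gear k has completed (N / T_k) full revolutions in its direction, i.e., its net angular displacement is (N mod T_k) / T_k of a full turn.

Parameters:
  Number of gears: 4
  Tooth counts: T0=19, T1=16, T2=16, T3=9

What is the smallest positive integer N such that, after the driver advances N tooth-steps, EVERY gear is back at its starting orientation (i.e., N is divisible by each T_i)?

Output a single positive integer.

Gear k returns to start when N is a multiple of T_k.
All gears at start simultaneously when N is a common multiple of [19, 16, 16, 9]; the smallest such N is lcm(19, 16, 16, 9).
Start: lcm = T0 = 19
Fold in T1=16: gcd(19, 16) = 1; lcm(19, 16) = 19 * 16 / 1 = 304 / 1 = 304
Fold in T2=16: gcd(304, 16) = 16; lcm(304, 16) = 304 * 16 / 16 = 4864 / 16 = 304
Fold in T3=9: gcd(304, 9) = 1; lcm(304, 9) = 304 * 9 / 1 = 2736 / 1 = 2736
Full cycle length = 2736

Answer: 2736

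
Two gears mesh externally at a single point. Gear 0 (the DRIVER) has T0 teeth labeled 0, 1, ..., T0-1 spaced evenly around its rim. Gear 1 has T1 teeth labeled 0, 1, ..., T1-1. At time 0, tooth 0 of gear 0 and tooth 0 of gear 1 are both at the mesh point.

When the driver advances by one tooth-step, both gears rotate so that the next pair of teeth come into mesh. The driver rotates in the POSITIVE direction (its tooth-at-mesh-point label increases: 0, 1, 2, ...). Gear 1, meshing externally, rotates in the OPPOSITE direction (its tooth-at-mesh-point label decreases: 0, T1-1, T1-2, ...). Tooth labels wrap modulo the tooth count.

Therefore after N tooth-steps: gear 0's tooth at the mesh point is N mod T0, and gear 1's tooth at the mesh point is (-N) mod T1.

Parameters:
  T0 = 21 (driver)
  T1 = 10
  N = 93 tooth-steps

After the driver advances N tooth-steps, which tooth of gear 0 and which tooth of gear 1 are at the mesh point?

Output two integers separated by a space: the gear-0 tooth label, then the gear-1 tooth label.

Answer: 9 7

Derivation:
Gear 0 (driver, T0=21): tooth at mesh = N mod T0
  93 = 4 * 21 + 9, so 93 mod 21 = 9
  gear 0 tooth = 9
Gear 1 (driven, T1=10): tooth at mesh = (-N) mod T1
  93 = 9 * 10 + 3, so 93 mod 10 = 3
  (-93) mod 10 = (-3) mod 10 = 10 - 3 = 7
Mesh after 93 steps: gear-0 tooth 9 meets gear-1 tooth 7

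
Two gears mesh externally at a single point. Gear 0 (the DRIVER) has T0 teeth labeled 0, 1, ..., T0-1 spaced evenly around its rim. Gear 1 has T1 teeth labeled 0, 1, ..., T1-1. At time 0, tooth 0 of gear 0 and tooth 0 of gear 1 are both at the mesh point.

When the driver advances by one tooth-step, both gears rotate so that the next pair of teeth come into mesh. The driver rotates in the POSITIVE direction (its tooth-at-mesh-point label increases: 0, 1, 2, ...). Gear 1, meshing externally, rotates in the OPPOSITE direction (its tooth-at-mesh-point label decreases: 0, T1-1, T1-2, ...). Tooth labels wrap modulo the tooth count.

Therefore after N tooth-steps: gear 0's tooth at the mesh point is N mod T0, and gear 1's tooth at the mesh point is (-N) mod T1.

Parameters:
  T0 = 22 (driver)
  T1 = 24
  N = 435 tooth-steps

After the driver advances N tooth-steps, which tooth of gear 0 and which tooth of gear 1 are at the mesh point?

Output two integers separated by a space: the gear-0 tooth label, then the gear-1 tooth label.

Gear 0 (driver, T0=22): tooth at mesh = N mod T0
  435 = 19 * 22 + 17, so 435 mod 22 = 17
  gear 0 tooth = 17
Gear 1 (driven, T1=24): tooth at mesh = (-N) mod T1
  435 = 18 * 24 + 3, so 435 mod 24 = 3
  (-435) mod 24 = (-3) mod 24 = 24 - 3 = 21
Mesh after 435 steps: gear-0 tooth 17 meets gear-1 tooth 21

Answer: 17 21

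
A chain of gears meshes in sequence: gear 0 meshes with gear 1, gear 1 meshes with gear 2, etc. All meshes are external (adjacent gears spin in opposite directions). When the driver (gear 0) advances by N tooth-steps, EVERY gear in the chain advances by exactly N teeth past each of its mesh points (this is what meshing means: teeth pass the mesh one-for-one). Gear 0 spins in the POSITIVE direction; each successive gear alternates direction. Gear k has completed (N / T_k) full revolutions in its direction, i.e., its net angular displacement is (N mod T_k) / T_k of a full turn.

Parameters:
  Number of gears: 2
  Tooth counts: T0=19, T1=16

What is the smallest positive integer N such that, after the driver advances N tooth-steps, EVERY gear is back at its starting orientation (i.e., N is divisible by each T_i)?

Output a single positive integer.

Gear k returns to start when N is a multiple of T_k.
All gears at start simultaneously when N is a common multiple of [19, 16]; the smallest such N is lcm(19, 16).
Start: lcm = T0 = 19
Fold in T1=16: gcd(19, 16) = 1; lcm(19, 16) = 19 * 16 / 1 = 304 / 1 = 304
Full cycle length = 304

Answer: 304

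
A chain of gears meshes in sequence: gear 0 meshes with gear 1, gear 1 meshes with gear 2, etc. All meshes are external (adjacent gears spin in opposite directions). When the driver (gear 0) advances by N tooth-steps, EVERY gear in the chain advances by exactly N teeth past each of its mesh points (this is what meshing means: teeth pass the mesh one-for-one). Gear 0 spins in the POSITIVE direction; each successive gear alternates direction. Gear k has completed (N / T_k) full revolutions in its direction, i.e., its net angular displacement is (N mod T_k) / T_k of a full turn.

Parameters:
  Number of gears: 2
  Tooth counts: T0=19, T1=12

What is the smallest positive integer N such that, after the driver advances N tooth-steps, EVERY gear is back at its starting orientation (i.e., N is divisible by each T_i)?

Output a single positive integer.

Answer: 228

Derivation:
Gear k returns to start when N is a multiple of T_k.
All gears at start simultaneously when N is a common multiple of [19, 12]; the smallest such N is lcm(19, 12).
Start: lcm = T0 = 19
Fold in T1=12: gcd(19, 12) = 1; lcm(19, 12) = 19 * 12 / 1 = 228 / 1 = 228
Full cycle length = 228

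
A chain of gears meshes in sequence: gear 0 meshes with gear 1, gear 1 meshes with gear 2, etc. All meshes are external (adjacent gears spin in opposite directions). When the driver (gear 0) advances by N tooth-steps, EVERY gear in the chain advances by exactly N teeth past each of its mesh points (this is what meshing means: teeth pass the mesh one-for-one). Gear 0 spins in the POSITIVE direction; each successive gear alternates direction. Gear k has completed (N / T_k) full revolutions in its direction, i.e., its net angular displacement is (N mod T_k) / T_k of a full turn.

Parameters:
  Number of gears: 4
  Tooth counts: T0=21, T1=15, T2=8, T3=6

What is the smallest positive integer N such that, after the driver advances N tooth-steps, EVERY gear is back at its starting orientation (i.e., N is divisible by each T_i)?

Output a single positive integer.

Answer: 840

Derivation:
Gear k returns to start when N is a multiple of T_k.
All gears at start simultaneously when N is a common multiple of [21, 15, 8, 6]; the smallest such N is lcm(21, 15, 8, 6).
Start: lcm = T0 = 21
Fold in T1=15: gcd(21, 15) = 3; lcm(21, 15) = 21 * 15 / 3 = 315 / 3 = 105
Fold in T2=8: gcd(105, 8) = 1; lcm(105, 8) = 105 * 8 / 1 = 840 / 1 = 840
Fold in T3=6: gcd(840, 6) = 6; lcm(840, 6) = 840 * 6 / 6 = 5040 / 6 = 840
Full cycle length = 840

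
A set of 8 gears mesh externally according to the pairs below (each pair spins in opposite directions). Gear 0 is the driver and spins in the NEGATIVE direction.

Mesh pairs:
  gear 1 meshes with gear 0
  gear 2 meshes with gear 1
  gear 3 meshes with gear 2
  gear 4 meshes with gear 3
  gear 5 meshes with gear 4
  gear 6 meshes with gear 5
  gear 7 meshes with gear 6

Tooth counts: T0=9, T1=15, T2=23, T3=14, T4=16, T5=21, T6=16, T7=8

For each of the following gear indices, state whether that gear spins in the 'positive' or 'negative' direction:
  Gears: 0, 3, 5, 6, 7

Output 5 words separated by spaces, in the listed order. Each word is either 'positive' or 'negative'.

Answer: negative positive positive negative positive

Derivation:
Gear 0 (driver): negative (depth 0)
  gear 1: meshes with gear 0 -> depth 1 -> positive (opposite of gear 0)
  gear 2: meshes with gear 1 -> depth 2 -> negative (opposite of gear 1)
  gear 3: meshes with gear 2 -> depth 3 -> positive (opposite of gear 2)
  gear 4: meshes with gear 3 -> depth 4 -> negative (opposite of gear 3)
  gear 5: meshes with gear 4 -> depth 5 -> positive (opposite of gear 4)
  gear 6: meshes with gear 5 -> depth 6 -> negative (opposite of gear 5)
  gear 7: meshes with gear 6 -> depth 7 -> positive (opposite of gear 6)
Queried indices 0, 3, 5, 6, 7 -> negative, positive, positive, negative, positive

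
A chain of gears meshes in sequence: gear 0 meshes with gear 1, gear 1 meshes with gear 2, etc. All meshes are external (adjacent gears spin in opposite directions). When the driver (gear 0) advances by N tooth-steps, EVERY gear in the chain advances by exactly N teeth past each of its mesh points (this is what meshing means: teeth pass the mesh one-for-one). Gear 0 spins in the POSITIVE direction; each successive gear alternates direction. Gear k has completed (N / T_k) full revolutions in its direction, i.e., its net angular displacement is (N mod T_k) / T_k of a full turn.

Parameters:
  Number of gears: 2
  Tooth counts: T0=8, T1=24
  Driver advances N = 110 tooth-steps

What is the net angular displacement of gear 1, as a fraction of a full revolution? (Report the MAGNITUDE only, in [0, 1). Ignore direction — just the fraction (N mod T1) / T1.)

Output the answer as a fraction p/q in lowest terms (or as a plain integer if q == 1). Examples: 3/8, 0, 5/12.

Chain of 2 gears, tooth counts: [8, 24]
  gear 0: T0=8, direction=positive, advance = 110 mod 8 = 6 teeth = 6/8 turn
  gear 1: T1=24, direction=negative, advance = 110 mod 24 = 14 teeth = 14/24 turn
Gear 1: 110 mod 24 = 14
Fraction = 14 / 24 = 7/12 (gcd(14,24)=2) = 7/12

Answer: 7/12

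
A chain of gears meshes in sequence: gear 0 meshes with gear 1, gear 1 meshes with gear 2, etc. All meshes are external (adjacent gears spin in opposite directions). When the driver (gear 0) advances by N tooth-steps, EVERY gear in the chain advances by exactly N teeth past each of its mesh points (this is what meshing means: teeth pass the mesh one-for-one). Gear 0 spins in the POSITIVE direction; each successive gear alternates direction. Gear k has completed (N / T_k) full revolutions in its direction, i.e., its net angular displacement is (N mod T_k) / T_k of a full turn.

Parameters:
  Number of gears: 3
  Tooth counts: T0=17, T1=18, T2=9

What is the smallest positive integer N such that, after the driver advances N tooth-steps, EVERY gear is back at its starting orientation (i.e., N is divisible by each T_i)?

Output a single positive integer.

Answer: 306

Derivation:
Gear k returns to start when N is a multiple of T_k.
All gears at start simultaneously when N is a common multiple of [17, 18, 9]; the smallest such N is lcm(17, 18, 9).
Start: lcm = T0 = 17
Fold in T1=18: gcd(17, 18) = 1; lcm(17, 18) = 17 * 18 / 1 = 306 / 1 = 306
Fold in T2=9: gcd(306, 9) = 9; lcm(306, 9) = 306 * 9 / 9 = 2754 / 9 = 306
Full cycle length = 306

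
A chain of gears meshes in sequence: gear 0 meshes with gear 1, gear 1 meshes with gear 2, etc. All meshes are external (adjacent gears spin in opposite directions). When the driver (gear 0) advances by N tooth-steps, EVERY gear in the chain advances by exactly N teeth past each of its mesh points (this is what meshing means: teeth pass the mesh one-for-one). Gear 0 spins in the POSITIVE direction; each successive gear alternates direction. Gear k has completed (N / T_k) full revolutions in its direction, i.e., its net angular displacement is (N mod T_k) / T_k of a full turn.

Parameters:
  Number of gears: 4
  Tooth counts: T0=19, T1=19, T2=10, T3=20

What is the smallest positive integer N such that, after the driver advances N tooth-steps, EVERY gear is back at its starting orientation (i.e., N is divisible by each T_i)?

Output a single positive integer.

Answer: 380

Derivation:
Gear k returns to start when N is a multiple of T_k.
All gears at start simultaneously when N is a common multiple of [19, 19, 10, 20]; the smallest such N is lcm(19, 19, 10, 20).
Start: lcm = T0 = 19
Fold in T1=19: gcd(19, 19) = 19; lcm(19, 19) = 19 * 19 / 19 = 361 / 19 = 19
Fold in T2=10: gcd(19, 10) = 1; lcm(19, 10) = 19 * 10 / 1 = 190 / 1 = 190
Fold in T3=20: gcd(190, 20) = 10; lcm(190, 20) = 190 * 20 / 10 = 3800 / 10 = 380
Full cycle length = 380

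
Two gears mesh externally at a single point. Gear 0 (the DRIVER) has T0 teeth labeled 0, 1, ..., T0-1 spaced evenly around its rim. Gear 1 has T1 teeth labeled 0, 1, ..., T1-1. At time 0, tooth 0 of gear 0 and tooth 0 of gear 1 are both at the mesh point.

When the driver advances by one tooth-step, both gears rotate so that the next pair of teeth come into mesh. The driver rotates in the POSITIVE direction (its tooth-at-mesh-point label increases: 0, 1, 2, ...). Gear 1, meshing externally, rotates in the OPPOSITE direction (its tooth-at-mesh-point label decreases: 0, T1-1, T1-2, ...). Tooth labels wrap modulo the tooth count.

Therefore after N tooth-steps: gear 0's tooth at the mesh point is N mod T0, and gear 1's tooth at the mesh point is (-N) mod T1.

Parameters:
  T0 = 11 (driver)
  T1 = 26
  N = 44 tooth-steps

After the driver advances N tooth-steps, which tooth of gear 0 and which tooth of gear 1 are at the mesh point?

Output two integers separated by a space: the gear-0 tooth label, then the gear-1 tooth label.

Answer: 0 8

Derivation:
Gear 0 (driver, T0=11): tooth at mesh = N mod T0
  44 = 4 * 11 + 0, so 44 mod 11 = 0
  gear 0 tooth = 0
Gear 1 (driven, T1=26): tooth at mesh = (-N) mod T1
  44 = 1 * 26 + 18, so 44 mod 26 = 18
  (-44) mod 26 = (-18) mod 26 = 26 - 18 = 8
Mesh after 44 steps: gear-0 tooth 0 meets gear-1 tooth 8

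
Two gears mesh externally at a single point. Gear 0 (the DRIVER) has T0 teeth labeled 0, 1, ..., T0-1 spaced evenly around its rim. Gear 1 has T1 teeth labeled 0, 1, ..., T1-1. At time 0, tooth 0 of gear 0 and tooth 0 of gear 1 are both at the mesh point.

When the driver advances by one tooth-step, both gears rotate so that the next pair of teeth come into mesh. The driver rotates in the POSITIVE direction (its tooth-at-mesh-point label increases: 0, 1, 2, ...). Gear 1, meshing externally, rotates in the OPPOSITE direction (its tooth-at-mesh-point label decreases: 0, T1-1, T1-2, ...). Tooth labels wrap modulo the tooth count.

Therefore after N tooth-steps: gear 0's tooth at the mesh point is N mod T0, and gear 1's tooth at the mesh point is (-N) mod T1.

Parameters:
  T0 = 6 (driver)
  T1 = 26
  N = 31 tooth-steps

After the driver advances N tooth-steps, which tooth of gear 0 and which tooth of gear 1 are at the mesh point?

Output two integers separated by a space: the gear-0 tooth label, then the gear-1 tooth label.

Gear 0 (driver, T0=6): tooth at mesh = N mod T0
  31 = 5 * 6 + 1, so 31 mod 6 = 1
  gear 0 tooth = 1
Gear 1 (driven, T1=26): tooth at mesh = (-N) mod T1
  31 = 1 * 26 + 5, so 31 mod 26 = 5
  (-31) mod 26 = (-5) mod 26 = 26 - 5 = 21
Mesh after 31 steps: gear-0 tooth 1 meets gear-1 tooth 21

Answer: 1 21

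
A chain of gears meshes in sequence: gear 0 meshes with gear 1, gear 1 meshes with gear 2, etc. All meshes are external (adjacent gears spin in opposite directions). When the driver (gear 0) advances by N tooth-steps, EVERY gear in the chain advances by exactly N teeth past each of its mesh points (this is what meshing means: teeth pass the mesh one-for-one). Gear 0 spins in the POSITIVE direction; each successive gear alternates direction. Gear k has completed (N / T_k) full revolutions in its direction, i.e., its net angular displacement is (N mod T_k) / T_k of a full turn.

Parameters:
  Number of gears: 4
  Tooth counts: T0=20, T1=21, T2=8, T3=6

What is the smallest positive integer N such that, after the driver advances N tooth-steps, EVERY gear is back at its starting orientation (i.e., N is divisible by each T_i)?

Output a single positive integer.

Gear k returns to start when N is a multiple of T_k.
All gears at start simultaneously when N is a common multiple of [20, 21, 8, 6]; the smallest such N is lcm(20, 21, 8, 6).
Start: lcm = T0 = 20
Fold in T1=21: gcd(20, 21) = 1; lcm(20, 21) = 20 * 21 / 1 = 420 / 1 = 420
Fold in T2=8: gcd(420, 8) = 4; lcm(420, 8) = 420 * 8 / 4 = 3360 / 4 = 840
Fold in T3=6: gcd(840, 6) = 6; lcm(840, 6) = 840 * 6 / 6 = 5040 / 6 = 840
Full cycle length = 840

Answer: 840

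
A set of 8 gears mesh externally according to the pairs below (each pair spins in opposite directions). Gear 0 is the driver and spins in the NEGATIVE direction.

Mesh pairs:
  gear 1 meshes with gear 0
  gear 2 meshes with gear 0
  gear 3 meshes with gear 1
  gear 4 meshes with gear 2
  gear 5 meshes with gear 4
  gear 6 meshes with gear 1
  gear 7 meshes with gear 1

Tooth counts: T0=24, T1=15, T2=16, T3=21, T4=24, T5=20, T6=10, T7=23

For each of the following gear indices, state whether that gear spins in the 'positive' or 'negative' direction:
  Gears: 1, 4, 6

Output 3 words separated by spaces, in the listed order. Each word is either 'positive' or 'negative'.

Gear 0 (driver): negative (depth 0)
  gear 1: meshes with gear 0 -> depth 1 -> positive (opposite of gear 0)
  gear 2: meshes with gear 0 -> depth 1 -> positive (opposite of gear 0)
  gear 3: meshes with gear 1 -> depth 2 -> negative (opposite of gear 1)
  gear 4: meshes with gear 2 -> depth 2 -> negative (opposite of gear 2)
  gear 5: meshes with gear 4 -> depth 3 -> positive (opposite of gear 4)
  gear 6: meshes with gear 1 -> depth 2 -> negative (opposite of gear 1)
  gear 7: meshes with gear 1 -> depth 2 -> negative (opposite of gear 1)
Queried indices 1, 4, 6 -> positive, negative, negative

Answer: positive negative negative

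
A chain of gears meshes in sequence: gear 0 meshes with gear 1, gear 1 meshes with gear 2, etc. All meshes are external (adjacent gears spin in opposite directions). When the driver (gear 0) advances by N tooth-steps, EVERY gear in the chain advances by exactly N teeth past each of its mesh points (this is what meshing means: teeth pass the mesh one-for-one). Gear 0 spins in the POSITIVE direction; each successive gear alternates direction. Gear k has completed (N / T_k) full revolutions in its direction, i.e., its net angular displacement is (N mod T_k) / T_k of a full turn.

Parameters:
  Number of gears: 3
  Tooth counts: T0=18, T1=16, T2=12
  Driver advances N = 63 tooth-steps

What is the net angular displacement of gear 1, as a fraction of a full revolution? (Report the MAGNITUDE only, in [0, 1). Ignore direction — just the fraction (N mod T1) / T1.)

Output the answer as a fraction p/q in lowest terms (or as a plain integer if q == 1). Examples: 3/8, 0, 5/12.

Chain of 3 gears, tooth counts: [18, 16, 12]
  gear 0: T0=18, direction=positive, advance = 63 mod 18 = 9 teeth = 9/18 turn
  gear 1: T1=16, direction=negative, advance = 63 mod 16 = 15 teeth = 15/16 turn
  gear 2: T2=12, direction=positive, advance = 63 mod 12 = 3 teeth = 3/12 turn
Gear 1: 63 mod 16 = 15
Fraction = 15 / 16 = 15/16 (gcd(15,16)=1) = 15/16

Answer: 15/16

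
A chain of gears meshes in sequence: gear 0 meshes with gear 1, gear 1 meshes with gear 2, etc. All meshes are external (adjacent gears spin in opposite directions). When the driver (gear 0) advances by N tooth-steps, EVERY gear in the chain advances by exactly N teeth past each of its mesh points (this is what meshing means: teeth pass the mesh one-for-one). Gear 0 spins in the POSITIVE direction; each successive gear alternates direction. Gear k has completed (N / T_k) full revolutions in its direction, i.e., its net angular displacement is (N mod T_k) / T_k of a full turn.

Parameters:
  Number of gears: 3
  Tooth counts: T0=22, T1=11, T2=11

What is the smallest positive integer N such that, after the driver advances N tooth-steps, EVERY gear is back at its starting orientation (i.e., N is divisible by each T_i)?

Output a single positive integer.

Answer: 22

Derivation:
Gear k returns to start when N is a multiple of T_k.
All gears at start simultaneously when N is a common multiple of [22, 11, 11]; the smallest such N is lcm(22, 11, 11).
Start: lcm = T0 = 22
Fold in T1=11: gcd(22, 11) = 11; lcm(22, 11) = 22 * 11 / 11 = 242 / 11 = 22
Fold in T2=11: gcd(22, 11) = 11; lcm(22, 11) = 22 * 11 / 11 = 242 / 11 = 22
Full cycle length = 22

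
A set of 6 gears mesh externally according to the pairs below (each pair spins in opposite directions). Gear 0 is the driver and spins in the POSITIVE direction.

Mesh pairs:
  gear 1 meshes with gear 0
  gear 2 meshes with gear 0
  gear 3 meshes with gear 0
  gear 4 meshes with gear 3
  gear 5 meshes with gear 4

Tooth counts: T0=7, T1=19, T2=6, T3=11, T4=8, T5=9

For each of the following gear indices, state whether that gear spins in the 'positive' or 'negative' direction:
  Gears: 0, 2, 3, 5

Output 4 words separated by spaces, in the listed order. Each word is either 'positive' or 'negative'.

Gear 0 (driver): positive (depth 0)
  gear 1: meshes with gear 0 -> depth 1 -> negative (opposite of gear 0)
  gear 2: meshes with gear 0 -> depth 1 -> negative (opposite of gear 0)
  gear 3: meshes with gear 0 -> depth 1 -> negative (opposite of gear 0)
  gear 4: meshes with gear 3 -> depth 2 -> positive (opposite of gear 3)
  gear 5: meshes with gear 4 -> depth 3 -> negative (opposite of gear 4)
Queried indices 0, 2, 3, 5 -> positive, negative, negative, negative

Answer: positive negative negative negative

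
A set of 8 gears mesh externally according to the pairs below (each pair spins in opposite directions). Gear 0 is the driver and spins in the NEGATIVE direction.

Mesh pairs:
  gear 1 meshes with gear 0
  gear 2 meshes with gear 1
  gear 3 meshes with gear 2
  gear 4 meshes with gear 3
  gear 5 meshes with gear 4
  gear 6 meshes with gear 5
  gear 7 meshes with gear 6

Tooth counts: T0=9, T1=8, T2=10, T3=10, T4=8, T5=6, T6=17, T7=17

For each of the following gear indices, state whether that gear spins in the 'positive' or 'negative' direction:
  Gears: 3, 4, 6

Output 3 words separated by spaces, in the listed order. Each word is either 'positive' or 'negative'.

Gear 0 (driver): negative (depth 0)
  gear 1: meshes with gear 0 -> depth 1 -> positive (opposite of gear 0)
  gear 2: meshes with gear 1 -> depth 2 -> negative (opposite of gear 1)
  gear 3: meshes with gear 2 -> depth 3 -> positive (opposite of gear 2)
  gear 4: meshes with gear 3 -> depth 4 -> negative (opposite of gear 3)
  gear 5: meshes with gear 4 -> depth 5 -> positive (opposite of gear 4)
  gear 6: meshes with gear 5 -> depth 6 -> negative (opposite of gear 5)
  gear 7: meshes with gear 6 -> depth 7 -> positive (opposite of gear 6)
Queried indices 3, 4, 6 -> positive, negative, negative

Answer: positive negative negative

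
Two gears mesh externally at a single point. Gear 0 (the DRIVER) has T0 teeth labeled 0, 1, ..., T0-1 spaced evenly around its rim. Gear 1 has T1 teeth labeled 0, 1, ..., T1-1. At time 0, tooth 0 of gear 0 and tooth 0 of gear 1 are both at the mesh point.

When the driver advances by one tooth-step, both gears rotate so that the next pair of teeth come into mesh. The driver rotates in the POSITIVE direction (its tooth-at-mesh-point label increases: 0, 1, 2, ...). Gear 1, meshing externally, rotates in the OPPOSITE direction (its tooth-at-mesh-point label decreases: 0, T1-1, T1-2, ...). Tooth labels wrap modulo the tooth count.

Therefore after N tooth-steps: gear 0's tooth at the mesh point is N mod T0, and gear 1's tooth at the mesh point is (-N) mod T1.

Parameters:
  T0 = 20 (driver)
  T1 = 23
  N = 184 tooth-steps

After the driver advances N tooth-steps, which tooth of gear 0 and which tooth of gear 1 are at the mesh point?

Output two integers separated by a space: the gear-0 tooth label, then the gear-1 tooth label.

Gear 0 (driver, T0=20): tooth at mesh = N mod T0
  184 = 9 * 20 + 4, so 184 mod 20 = 4
  gear 0 tooth = 4
Gear 1 (driven, T1=23): tooth at mesh = (-N) mod T1
  184 = 8 * 23 + 0, so 184 mod 23 = 0
  (-184) mod 23 = 0
Mesh after 184 steps: gear-0 tooth 4 meets gear-1 tooth 0

Answer: 4 0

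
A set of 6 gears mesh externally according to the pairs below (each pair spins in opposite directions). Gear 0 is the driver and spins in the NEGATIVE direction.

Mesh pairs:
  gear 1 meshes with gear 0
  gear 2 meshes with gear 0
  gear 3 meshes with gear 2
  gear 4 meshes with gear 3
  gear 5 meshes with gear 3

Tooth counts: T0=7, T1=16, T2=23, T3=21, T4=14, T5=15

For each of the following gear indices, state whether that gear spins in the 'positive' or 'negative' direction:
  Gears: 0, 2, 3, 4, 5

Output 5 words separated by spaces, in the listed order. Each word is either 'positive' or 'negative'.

Gear 0 (driver): negative (depth 0)
  gear 1: meshes with gear 0 -> depth 1 -> positive (opposite of gear 0)
  gear 2: meshes with gear 0 -> depth 1 -> positive (opposite of gear 0)
  gear 3: meshes with gear 2 -> depth 2 -> negative (opposite of gear 2)
  gear 4: meshes with gear 3 -> depth 3 -> positive (opposite of gear 3)
  gear 5: meshes with gear 3 -> depth 3 -> positive (opposite of gear 3)
Queried indices 0, 2, 3, 4, 5 -> negative, positive, negative, positive, positive

Answer: negative positive negative positive positive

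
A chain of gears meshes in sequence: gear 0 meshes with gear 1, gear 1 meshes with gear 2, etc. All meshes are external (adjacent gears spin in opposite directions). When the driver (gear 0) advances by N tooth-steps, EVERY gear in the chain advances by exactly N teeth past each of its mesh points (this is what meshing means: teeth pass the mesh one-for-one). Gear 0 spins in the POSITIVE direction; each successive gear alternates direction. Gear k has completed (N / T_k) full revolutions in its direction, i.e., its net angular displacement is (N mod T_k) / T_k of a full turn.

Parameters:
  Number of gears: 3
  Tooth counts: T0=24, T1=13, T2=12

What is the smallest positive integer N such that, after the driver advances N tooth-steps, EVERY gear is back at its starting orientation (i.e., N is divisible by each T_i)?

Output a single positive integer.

Answer: 312

Derivation:
Gear k returns to start when N is a multiple of T_k.
All gears at start simultaneously when N is a common multiple of [24, 13, 12]; the smallest such N is lcm(24, 13, 12).
Start: lcm = T0 = 24
Fold in T1=13: gcd(24, 13) = 1; lcm(24, 13) = 24 * 13 / 1 = 312 / 1 = 312
Fold in T2=12: gcd(312, 12) = 12; lcm(312, 12) = 312 * 12 / 12 = 3744 / 12 = 312
Full cycle length = 312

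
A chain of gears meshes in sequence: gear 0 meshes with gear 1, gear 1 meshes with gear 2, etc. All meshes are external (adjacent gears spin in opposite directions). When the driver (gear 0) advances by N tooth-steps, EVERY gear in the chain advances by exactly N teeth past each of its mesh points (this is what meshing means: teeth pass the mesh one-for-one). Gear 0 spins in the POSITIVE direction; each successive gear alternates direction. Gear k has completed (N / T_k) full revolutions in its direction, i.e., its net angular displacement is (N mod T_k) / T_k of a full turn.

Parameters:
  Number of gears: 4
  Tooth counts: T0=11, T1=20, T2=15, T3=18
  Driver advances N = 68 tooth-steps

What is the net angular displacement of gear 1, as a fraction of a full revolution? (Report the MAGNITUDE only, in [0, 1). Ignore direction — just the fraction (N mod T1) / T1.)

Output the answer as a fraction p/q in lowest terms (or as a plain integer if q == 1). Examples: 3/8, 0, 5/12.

Answer: 2/5

Derivation:
Chain of 4 gears, tooth counts: [11, 20, 15, 18]
  gear 0: T0=11, direction=positive, advance = 68 mod 11 = 2 teeth = 2/11 turn
  gear 1: T1=20, direction=negative, advance = 68 mod 20 = 8 teeth = 8/20 turn
  gear 2: T2=15, direction=positive, advance = 68 mod 15 = 8 teeth = 8/15 turn
  gear 3: T3=18, direction=negative, advance = 68 mod 18 = 14 teeth = 14/18 turn
Gear 1: 68 mod 20 = 8
Fraction = 8 / 20 = 2/5 (gcd(8,20)=4) = 2/5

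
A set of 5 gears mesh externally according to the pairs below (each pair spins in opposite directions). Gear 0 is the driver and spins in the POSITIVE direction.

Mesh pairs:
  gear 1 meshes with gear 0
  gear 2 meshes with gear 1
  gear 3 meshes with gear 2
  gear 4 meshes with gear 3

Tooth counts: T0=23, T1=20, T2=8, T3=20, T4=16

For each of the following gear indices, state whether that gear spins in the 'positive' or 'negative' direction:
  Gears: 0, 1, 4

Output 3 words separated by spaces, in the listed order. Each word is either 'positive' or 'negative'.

Gear 0 (driver): positive (depth 0)
  gear 1: meshes with gear 0 -> depth 1 -> negative (opposite of gear 0)
  gear 2: meshes with gear 1 -> depth 2 -> positive (opposite of gear 1)
  gear 3: meshes with gear 2 -> depth 3 -> negative (opposite of gear 2)
  gear 4: meshes with gear 3 -> depth 4 -> positive (opposite of gear 3)
Queried indices 0, 1, 4 -> positive, negative, positive

Answer: positive negative positive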